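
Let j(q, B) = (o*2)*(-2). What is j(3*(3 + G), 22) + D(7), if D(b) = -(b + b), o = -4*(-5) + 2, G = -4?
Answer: -102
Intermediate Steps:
o = 22 (o = 20 + 2 = 22)
D(b) = -2*b
j(q, B) = -88 (j(q, B) = (22*2)*(-2) = 44*(-2) = -88)
j(3*(3 + G), 22) + D(7) = -88 - 2*7 = -88 - 14 = -102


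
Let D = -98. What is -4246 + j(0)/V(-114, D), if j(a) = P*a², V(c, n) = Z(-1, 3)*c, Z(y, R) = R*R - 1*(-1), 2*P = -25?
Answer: -4246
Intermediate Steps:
P = -25/2 (P = (½)*(-25) = -25/2 ≈ -12.500)
Z(y, R) = 1 + R² (Z(y, R) = R² + 1 = 1 + R²)
V(c, n) = 10*c (V(c, n) = (1 + 3²)*c = (1 + 9)*c = 10*c)
j(a) = -25*a²/2
-4246 + j(0)/V(-114, D) = -4246 + (-25/2*0²)/((10*(-114))) = -4246 - 25/2*0/(-1140) = -4246 + 0*(-1/1140) = -4246 + 0 = -4246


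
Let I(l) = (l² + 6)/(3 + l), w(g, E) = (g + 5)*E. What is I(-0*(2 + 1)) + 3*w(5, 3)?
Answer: 92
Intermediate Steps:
w(g, E) = E*(5 + g) (w(g, E) = (5 + g)*E = E*(5 + g))
I(l) = (6 + l²)/(3 + l)
I(-0*(2 + 1)) + 3*w(5, 3) = (6 + (-0*(2 + 1))²)/(3 - 0*(2 + 1)) + 3*(3*(5 + 5)) = (6 + (-0*3)²)/(3 - 0*3) + 3*(3*10) = (6 + (-4*0)²)/(3 - 4*0) + 3*30 = (6 + 0²)/(3 + 0) + 90 = (6 + 0)/3 + 90 = (⅓)*6 + 90 = 2 + 90 = 92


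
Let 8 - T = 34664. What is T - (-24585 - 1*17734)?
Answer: 7663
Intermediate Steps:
T = -34656 (T = 8 - 1*34664 = 8 - 34664 = -34656)
T - (-24585 - 1*17734) = -34656 - (-24585 - 1*17734) = -34656 - (-24585 - 17734) = -34656 - 1*(-42319) = -34656 + 42319 = 7663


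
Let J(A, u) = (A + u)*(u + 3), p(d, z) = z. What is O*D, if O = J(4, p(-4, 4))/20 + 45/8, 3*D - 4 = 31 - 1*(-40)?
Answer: 1685/8 ≈ 210.63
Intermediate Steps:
D = 25 (D = 4/3 + (31 - 1*(-40))/3 = 4/3 + (31 + 40)/3 = 4/3 + (1/3)*71 = 4/3 + 71/3 = 25)
J(A, u) = (3 + u)*(A + u) (J(A, u) = (A + u)*(3 + u) = (3 + u)*(A + u))
O = 337/40 (O = (4**2 + 3*4 + 3*4 + 4*4)/20 + 45/8 = (16 + 12 + 12 + 16)*(1/20) + 45*(1/8) = 56*(1/20) + 45/8 = 14/5 + 45/8 = 337/40 ≈ 8.4250)
O*D = (337/40)*25 = 1685/8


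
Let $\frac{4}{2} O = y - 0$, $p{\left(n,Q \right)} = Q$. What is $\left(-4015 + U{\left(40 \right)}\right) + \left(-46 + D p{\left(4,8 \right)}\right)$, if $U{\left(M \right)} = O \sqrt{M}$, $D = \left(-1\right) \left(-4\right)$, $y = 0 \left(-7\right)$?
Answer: $-4029$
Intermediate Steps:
$y = 0$
$O = 0$ ($O = \frac{0 - 0}{2} = \frac{0 + 0}{2} = \frac{1}{2} \cdot 0 = 0$)
$D = 4$
$U{\left(M \right)} = 0$ ($U{\left(M \right)} = 0 \sqrt{M} = 0$)
$\left(-4015 + U{\left(40 \right)}\right) + \left(-46 + D p{\left(4,8 \right)}\right) = \left(-4015 + 0\right) + \left(-46 + 4 \cdot 8\right) = -4015 + \left(-46 + 32\right) = -4015 - 14 = -4029$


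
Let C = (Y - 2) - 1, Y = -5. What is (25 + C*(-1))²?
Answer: 1089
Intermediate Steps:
C = -8 (C = (-5 - 2) - 1 = -7 - 1 = -8)
(25 + C*(-1))² = (25 - 8*(-1))² = (25 + 8)² = 33² = 1089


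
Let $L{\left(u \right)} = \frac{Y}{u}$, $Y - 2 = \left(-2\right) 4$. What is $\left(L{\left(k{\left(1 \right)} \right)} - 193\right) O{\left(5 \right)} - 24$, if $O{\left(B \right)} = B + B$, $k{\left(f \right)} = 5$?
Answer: $-1966$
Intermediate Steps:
$Y = -6$ ($Y = 2 - 8 = -6$)
$L{\left(u \right)} = - \frac{6}{u}$
$O{\left(B \right)} = 2 B$
$\left(L{\left(k{\left(1 \right)} \right)} - 193\right) O{\left(5 \right)} - 24 = \left(- \frac{6}{5} - 193\right) 2 \cdot 5 - 24 = \left(\left(-6\right) \frac{1}{5} - 193\right) 10 - 24 = \left(- \frac{6}{5} - 193\right) 10 - 24 = \left(- \frac{971}{5}\right) 10 - 24 = -1942 - 24 = -1966$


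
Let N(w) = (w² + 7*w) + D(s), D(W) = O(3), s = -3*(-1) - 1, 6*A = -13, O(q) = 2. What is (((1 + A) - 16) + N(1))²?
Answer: 1849/36 ≈ 51.361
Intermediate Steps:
A = -13/6 (A = (⅙)*(-13) = -13/6 ≈ -2.1667)
s = 2 (s = 3 - 1 = 2)
D(W) = 2
N(w) = 2 + w² + 7*w (N(w) = (w² + 7*w) + 2 = 2 + w² + 7*w)
(((1 + A) - 16) + N(1))² = (((1 - 13/6) - 16) + (2 + 1² + 7*1))² = ((-7/6 - 16) + (2 + 1 + 7))² = (-103/6 + 10)² = (-43/6)² = 1849/36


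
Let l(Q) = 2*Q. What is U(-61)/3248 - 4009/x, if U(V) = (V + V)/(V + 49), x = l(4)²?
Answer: -2441359/38976 ≈ -62.638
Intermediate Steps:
x = 64 (x = (2*4)² = 8² = 64)
U(V) = 2*V/(49 + V) (U(V) = (2*V)/(49 + V) = 2*V/(49 + V))
U(-61)/3248 - 4009/x = (2*(-61)/(49 - 61))/3248 - 4009/64 = (2*(-61)/(-12))*(1/3248) - 4009*1/64 = (2*(-61)*(-1/12))*(1/3248) - 4009/64 = (61/6)*(1/3248) - 4009/64 = 61/19488 - 4009/64 = -2441359/38976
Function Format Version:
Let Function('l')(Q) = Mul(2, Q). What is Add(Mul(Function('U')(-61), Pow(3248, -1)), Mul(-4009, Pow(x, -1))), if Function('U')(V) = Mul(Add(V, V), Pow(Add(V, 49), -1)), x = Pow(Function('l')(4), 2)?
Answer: Rational(-2441359, 38976) ≈ -62.638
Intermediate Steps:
x = 64 (x = Pow(Mul(2, 4), 2) = Pow(8, 2) = 64)
Function('U')(V) = Mul(2, V, Pow(Add(49, V), -1)) (Function('U')(V) = Mul(Mul(2, V), Pow(Add(49, V), -1)) = Mul(2, V, Pow(Add(49, V), -1)))
Add(Mul(Function('U')(-61), Pow(3248, -1)), Mul(-4009, Pow(x, -1))) = Add(Mul(Mul(2, -61, Pow(Add(49, -61), -1)), Pow(3248, -1)), Mul(-4009, Pow(64, -1))) = Add(Mul(Mul(2, -61, Pow(-12, -1)), Rational(1, 3248)), Mul(-4009, Rational(1, 64))) = Add(Mul(Mul(2, -61, Rational(-1, 12)), Rational(1, 3248)), Rational(-4009, 64)) = Add(Mul(Rational(61, 6), Rational(1, 3248)), Rational(-4009, 64)) = Add(Rational(61, 19488), Rational(-4009, 64)) = Rational(-2441359, 38976)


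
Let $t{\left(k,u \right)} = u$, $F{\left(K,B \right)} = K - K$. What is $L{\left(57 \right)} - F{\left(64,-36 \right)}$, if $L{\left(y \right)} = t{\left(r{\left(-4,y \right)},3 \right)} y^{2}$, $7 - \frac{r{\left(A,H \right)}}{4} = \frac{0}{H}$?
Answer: $9747$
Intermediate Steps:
$r{\left(A,H \right)} = 28$ ($r{\left(A,H \right)} = 28 - 4 \frac{0}{H} = 28 - 0 = 28 + 0 = 28$)
$F{\left(K,B \right)} = 0$
$L{\left(y \right)} = 3 y^{2}$
$L{\left(57 \right)} - F{\left(64,-36 \right)} = 3 \cdot 57^{2} - 0 = 3 \cdot 3249 + 0 = 9747 + 0 = 9747$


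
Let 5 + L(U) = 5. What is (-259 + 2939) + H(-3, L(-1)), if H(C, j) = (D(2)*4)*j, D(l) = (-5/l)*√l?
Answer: 2680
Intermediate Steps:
L(U) = 0 (L(U) = -5 + 5 = 0)
D(l) = -5/√l
H(C, j) = -10*j*√2 (H(C, j) = (-5*√2/2*4)*j = (-10*√2)*j = -10*j*√2)
(-259 + 2939) + H(-3, L(-1)) = (-259 + 2939) - 10*0*√2 = 2680 + 0 = 2680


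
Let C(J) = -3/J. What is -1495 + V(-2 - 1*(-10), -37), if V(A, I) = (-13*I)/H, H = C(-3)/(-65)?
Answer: -32760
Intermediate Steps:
H = -1/65 (H = -3/(-3)/(-65) = -3*(-⅓)*(-1/65) = 1*(-1/65) = -1/65 ≈ -0.015385)
V(A, I) = 845*I (V(A, I) = (-13*I)/(-1/65) = -13*I*(-65) = 845*I)
-1495 + V(-2 - 1*(-10), -37) = -1495 + 845*(-37) = -1495 - 31265 = -32760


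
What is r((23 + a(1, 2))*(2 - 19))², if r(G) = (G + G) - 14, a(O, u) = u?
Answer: 746496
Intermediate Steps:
r(G) = -14 + 2*G (r(G) = 2*G - 14 = -14 + 2*G)
r((23 + a(1, 2))*(2 - 19))² = (-14 + 2*((23 + 2)*(2 - 19)))² = (-14 + 2*(25*(-17)))² = (-14 + 2*(-425))² = (-14 - 850)² = (-864)² = 746496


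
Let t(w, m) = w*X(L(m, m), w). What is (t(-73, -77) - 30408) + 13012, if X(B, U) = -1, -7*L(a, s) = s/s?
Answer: -17323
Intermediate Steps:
L(a, s) = -⅐ (L(a, s) = -s/(7*s) = -⅐*1 = -⅐)
t(w, m) = -w (t(w, m) = w*(-1) = -w)
(t(-73, -77) - 30408) + 13012 = (-1*(-73) - 30408) + 13012 = (73 - 30408) + 13012 = -30335 + 13012 = -17323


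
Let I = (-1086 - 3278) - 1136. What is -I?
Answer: 5500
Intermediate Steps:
I = -5500 (I = -4364 - 1136 = -5500)
-I = -1*(-5500) = 5500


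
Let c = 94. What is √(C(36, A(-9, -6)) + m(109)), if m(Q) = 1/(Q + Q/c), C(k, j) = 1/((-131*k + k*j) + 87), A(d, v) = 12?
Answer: √16695699009405/43459935 ≈ 0.094018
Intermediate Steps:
C(k, j) = 1/(87 - 131*k + j*k) (C(k, j) = 1/((-131*k + j*k) + 87) = 1/(87 - 131*k + j*k))
m(Q) = 94/(95*Q) (m(Q) = 1/(Q + Q/94) = 1/(95*Q/94) = 94/(95*Q))
√(C(36, A(-9, -6)) + m(109)) = √(1/(87 - 131*36 + 12*36) + (94/95)/109) = √(1/(87 - 4716 + 432) + (94/95)*(1/109)) = √(1/(-4197) + 94/10355) = √(-1/4197 + 94/10355) = √(384163/43459935) = √16695699009405/43459935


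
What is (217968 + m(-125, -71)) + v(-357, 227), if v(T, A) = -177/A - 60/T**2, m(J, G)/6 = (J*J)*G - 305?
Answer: -62106135651823/9643641 ≈ -6.4401e+6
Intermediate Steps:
m(J, G) = -1830 + 6*G*J**2 (m(J, G) = 6*((J*J)*G - 305) = 6*(J**2*G - 305) = 6*(G*J**2 - 305) = 6*(-305 + G*J**2) = -1830 + 6*G*J**2)
v(T, A) = -177/A - 60/T**2
(217968 + m(-125, -71)) + v(-357, 227) = (217968 + (-1830 + 6*(-71)*(-125)**2)) + (-177/227 - 60/(-357)**2) = (217968 + (-1830 + 6*(-71)*15625)) + (-177*1/227 - 60*1/127449) = (217968 + (-1830 - 6656250)) + (-177/227 - 20/42483) = (217968 - 6658080) - 7524031/9643641 = -6440112 - 7524031/9643641 = -62106135651823/9643641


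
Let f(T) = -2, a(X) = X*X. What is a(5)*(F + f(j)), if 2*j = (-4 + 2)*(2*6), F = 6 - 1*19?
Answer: -375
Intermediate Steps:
a(X) = X²
F = -13 (F = 6 - 19 = -13)
j = -12 (j = ((-4 + 2)*(2*6))/2 = (-2*12)/2 = (½)*(-24) = -12)
a(5)*(F + f(j)) = 5²*(-13 - 2) = 25*(-15) = -375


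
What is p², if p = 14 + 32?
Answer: 2116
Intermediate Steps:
p = 46
p² = 46² = 2116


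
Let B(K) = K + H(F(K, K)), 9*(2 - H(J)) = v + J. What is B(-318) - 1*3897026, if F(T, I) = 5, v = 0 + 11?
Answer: -35076094/9 ≈ -3.8973e+6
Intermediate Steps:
v = 11
H(J) = 7/9 - J/9 (H(J) = 2 - (11 + J)/9 = 2 + (-11/9 - J/9) = 7/9 - J/9)
B(K) = 2/9 + K (B(K) = K + (7/9 - 1/9*5) = K + (7/9 - 5/9) = K + 2/9 = 2/9 + K)
B(-318) - 1*3897026 = (2/9 - 318) - 1*3897026 = -2860/9 - 3897026 = -35076094/9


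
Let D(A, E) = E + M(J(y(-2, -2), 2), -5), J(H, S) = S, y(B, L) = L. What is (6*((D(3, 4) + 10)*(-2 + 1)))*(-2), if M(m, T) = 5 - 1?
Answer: 216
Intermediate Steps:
M(m, T) = 4
D(A, E) = 4 + E (D(A, E) = E + 4 = 4 + E)
(6*((D(3, 4) + 10)*(-2 + 1)))*(-2) = (6*(((4 + 4) + 10)*(-2 + 1)))*(-2) = (6*((8 + 10)*(-1)))*(-2) = (6*(18*(-1)))*(-2) = (6*(-18))*(-2) = -108*(-2) = 216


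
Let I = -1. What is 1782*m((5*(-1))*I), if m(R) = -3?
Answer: -5346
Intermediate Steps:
1782*m((5*(-1))*I) = 1782*(-3) = -5346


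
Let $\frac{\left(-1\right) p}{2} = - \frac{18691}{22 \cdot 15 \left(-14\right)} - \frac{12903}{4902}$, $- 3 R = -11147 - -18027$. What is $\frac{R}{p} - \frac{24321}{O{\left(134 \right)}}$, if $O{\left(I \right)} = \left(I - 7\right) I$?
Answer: $\frac{1097410665769}{1355150198} \approx 809.81$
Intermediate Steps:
$R = - \frac{6880}{3}$ ($R = - \frac{-11147 - -18027}{3} = - \frac{-11147 + 18027}{3} = \left(- \frac{1}{3}\right) 6880 = - \frac{6880}{3} \approx -2293.3$)
$O{\left(I \right)} = I \left(-7 + I\right)$ ($O{\left(I \right)} = \left(-7 + I\right) I = I \left(-7 + I\right)$)
$p = - \frac{5335237}{1887270}$ ($p = - 2 \left(- \frac{18691}{22 \cdot 15 \left(-14\right)} - \frac{12903}{4902}\right) = - 2 \left(- \frac{18691}{330 \left(-14\right)} - \frac{4301}{1634}\right) = - 2 \left(- \frac{18691}{-4620} - \frac{4301}{1634}\right) = - 2 \left(\left(-18691\right) \left(- \frac{1}{4620}\right) - \frac{4301}{1634}\right) = - 2 \left(\frac{18691}{4620} - \frac{4301}{1634}\right) = \left(-2\right) \frac{5335237}{3774540} = - \frac{5335237}{1887270} \approx -2.827$)
$\frac{R}{p} - \frac{24321}{O{\left(134 \right)}} = - \frac{6880}{3 \left(- \frac{5335237}{1887270}\right)} - \frac{24321}{134 \left(-7 + 134\right)} = \left(- \frac{6880}{3}\right) \left(- \frac{1887270}{5335237}\right) - \frac{24321}{134 \cdot 127} = \frac{4328139200}{5335237} - \frac{24321}{17018} = \frac{4328139200}{5335237} - \frac{363}{254} = \frac{1097410665769}{1355150198}$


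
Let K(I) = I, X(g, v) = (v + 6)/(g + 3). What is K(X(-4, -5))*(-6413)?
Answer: 6413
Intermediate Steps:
X(g, v) = (6 + v)/(3 + g)
K(X(-4, -5))*(-6413) = ((6 - 5)/(3 - 4))*(-6413) = (1/(-1))*(-6413) = -1*1*(-6413) = -1*(-6413) = 6413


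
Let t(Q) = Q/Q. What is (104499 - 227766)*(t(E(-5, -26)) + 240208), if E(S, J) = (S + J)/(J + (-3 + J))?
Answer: -29609842803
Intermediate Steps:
E(S, J) = (J + S)/(-3 + 2*J)
t(Q) = 1
(104499 - 227766)*(t(E(-5, -26)) + 240208) = (104499 - 227766)*(1 + 240208) = -123267*240209 = -29609842803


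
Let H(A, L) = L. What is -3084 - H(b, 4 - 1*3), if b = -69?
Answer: -3085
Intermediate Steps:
-3084 - H(b, 4 - 1*3) = -3084 - (4 - 1*3) = -3084 - (4 - 3) = -3084 - 1*1 = -3084 - 1 = -3085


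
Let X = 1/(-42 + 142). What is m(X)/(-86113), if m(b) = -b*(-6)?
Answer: -3/4305650 ≈ -6.9676e-7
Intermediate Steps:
X = 1/100 ≈ 0.010000
m(b) = 6*b (m(b) = -(-6)*b = 6*b)
m(X)/(-86113) = (6*(1/100))/(-86113) = (3/50)*(-1/86113) = -3/4305650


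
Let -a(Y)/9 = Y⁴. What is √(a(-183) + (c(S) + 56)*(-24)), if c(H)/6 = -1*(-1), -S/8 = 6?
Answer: I*√10093619577 ≈ 1.0047e+5*I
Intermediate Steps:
S = -48 (S = -8*6 = -48)
a(Y) = -9*Y⁴
c(H) = 6 (c(H) = 6*(-1*(-1)) = 6*1 = 6)
√(a(-183) + (c(S) + 56)*(-24)) = √(-9*(-183)⁴ + (6 + 56)*(-24)) = √(-9*1121513121 + 62*(-24)) = √(-10093618089 - 1488) = √(-10093619577) = I*√10093619577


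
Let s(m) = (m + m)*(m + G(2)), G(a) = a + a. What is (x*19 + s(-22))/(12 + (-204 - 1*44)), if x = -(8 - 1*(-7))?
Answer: -507/236 ≈ -2.1483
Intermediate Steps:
G(a) = 2*a
x = -15 (x = -(8 + 7) = -1*15 = -15)
s(m) = 2*m*(4 + m) (s(m) = (m + m)*(m + 2*2) = (2*m)*(m + 4) = (2*m)*(4 + m) = 2*m*(4 + m))
(x*19 + s(-22))/(12 + (-204 - 1*44)) = (-15*19 + 2*(-22)*(4 - 22))/(12 + (-204 - 1*44)) = (-285 + 2*(-22)*(-18))/(12 + (-204 - 44)) = (-285 + 792)/(12 - 248) = 507/(-236) = 507*(-1/236) = -507/236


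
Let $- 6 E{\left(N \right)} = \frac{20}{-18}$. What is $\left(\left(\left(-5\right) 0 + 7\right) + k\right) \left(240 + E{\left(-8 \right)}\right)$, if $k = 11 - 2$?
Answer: $\frac{103760}{27} \approx 3843.0$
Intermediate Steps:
$k = 9$ ($k = 11 - 2 = 9$)
$E{\left(N \right)} = \frac{5}{27}$ ($E{\left(N \right)} = - \frac{20 \frac{1}{-18}}{6} = - \frac{20 \left(- \frac{1}{18}\right)}{6} = \left(- \frac{1}{6}\right) \left(- \frac{10}{9}\right) = \frac{5}{27}$)
$\left(\left(\left(-5\right) 0 + 7\right) + k\right) \left(240 + E{\left(-8 \right)}\right) = \left(\left(\left(-5\right) 0 + 7\right) + 9\right) \left(240 + \frac{5}{27}\right) = \left(\left(0 + 7\right) + 9\right) \frac{6485}{27} = \left(7 + 9\right) \frac{6485}{27} = 16 \cdot \frac{6485}{27} = \frac{103760}{27}$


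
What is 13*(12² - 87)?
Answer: 741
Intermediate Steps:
13*(12² - 87) = 13*(144 - 87) = 13*57 = 741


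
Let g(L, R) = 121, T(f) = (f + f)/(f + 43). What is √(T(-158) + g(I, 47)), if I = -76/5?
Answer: √1636565/115 ≈ 11.124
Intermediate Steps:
I = -76/5 (I = -76*⅕ = -76/5 ≈ -15.200)
T(f) = 2*f/(43 + f) (T(f) = (2*f)/(43 + f) = 2*f/(43 + f))
√(T(-158) + g(I, 47)) = √(2*(-158)/(43 - 158) + 121) = √(2*(-158)/(-115) + 121) = √(2*(-158)*(-1/115) + 121) = √(316/115 + 121) = √(14231/115) = √1636565/115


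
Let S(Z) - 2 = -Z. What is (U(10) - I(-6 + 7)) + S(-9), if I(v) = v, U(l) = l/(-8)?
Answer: 35/4 ≈ 8.7500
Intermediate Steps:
U(l) = -l/8 (U(l) = l*(-1/8) = -l/8)
S(Z) = 2 - Z
(U(10) - I(-6 + 7)) + S(-9) = (-1/8*10 - (-6 + 7)) + (2 - 1*(-9)) = (-5/4 - 1*1) + (2 + 9) = (-5/4 - 1) + 11 = -9/4 + 11 = 35/4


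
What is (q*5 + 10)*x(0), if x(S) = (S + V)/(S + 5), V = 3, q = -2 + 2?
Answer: 6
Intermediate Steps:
q = 0
x(S) = (3 + S)/(5 + S) (x(S) = (S + 3)/(S + 5) = (3 + S)/(5 + S))
(q*5 + 10)*x(0) = (0*5 + 10)*((3 + 0)/(5 + 0)) = (0 + 10)*(3/5) = 10*((⅕)*3) = 10*(⅗) = 6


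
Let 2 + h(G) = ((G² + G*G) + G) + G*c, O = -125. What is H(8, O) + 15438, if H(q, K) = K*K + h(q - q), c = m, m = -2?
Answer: 31061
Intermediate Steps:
c = -2
h(G) = -2 - G + 2*G² (h(G) = -2 + (((G² + G*G) + G) + G*(-2)) = -2 + (((G² + G²) + G) - 2*G) = -2 + ((2*G² + G) - 2*G) = -2 + ((G + 2*G²) - 2*G) = -2 + (-G + 2*G²) = -2 - G + 2*G²)
H(q, K) = -2 + K² (H(q, K) = K*K + (-2 - (q - q) + 2*(q - q)²) = K² + (-2 - 1*0 + 2*0²) = K² + (-2 + 0 + 2*0) = K² + (-2 + 0 + 0) = K² - 2 = -2 + K²)
H(8, O) + 15438 = (-2 + (-125)²) + 15438 = (-2 + 15625) + 15438 = 15623 + 15438 = 31061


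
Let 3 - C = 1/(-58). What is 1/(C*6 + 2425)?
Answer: 29/70850 ≈ 0.00040932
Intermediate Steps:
C = 175/58 (C = 3 - 1/(-58) = 3 - 1*(-1/58) = 3 + 1/58 = 175/58 ≈ 3.0172)
1/(C*6 + 2425) = 1/((175/58)*6 + 2425) = 1/(525/29 + 2425) = 1/(70850/29) = 29/70850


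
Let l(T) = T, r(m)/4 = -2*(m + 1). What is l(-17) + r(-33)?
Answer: 239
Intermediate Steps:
r(m) = -8 - 8*m (r(m) = 4*(-2*(m + 1)) = 4*(-2*(1 + m)) = 4*(-2 - 2*m) = -8 - 8*m)
l(-17) + r(-33) = -17 + (-8 - 8*(-33)) = -17 + (-8 + 264) = -17 + 256 = 239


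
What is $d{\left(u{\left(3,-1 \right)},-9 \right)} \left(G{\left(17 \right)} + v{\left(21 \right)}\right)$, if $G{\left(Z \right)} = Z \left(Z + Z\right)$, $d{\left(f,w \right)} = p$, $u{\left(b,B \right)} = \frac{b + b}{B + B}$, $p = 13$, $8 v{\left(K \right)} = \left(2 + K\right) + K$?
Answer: $\frac{15171}{2} \approx 7585.5$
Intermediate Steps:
$v{\left(K \right)} = \frac{1}{4} + \frac{K}{4}$ ($v{\left(K \right)} = \frac{\left(2 + K\right) + K}{8} = \frac{2 + 2 K}{8} = \frac{1}{4} + \frac{K}{4}$)
$u{\left(b,B \right)} = \frac{b}{B}$ ($u{\left(b,B \right)} = \frac{2 b}{2 B} = 2 b \frac{1}{2 B} = \frac{b}{B}$)
$d{\left(f,w \right)} = 13$
$G{\left(Z \right)} = 2 Z^{2}$ ($G{\left(Z \right)} = Z 2 Z = 2 Z^{2}$)
$d{\left(u{\left(3,-1 \right)},-9 \right)} \left(G{\left(17 \right)} + v{\left(21 \right)}\right) = 13 \left(2 \cdot 17^{2} + \left(\frac{1}{4} + \frac{1}{4} \cdot 21\right)\right) = 13 \left(2 \cdot 289 + \left(\frac{1}{4} + \frac{21}{4}\right)\right) = 13 \left(578 + \frac{11}{2}\right) = 13 \cdot \frac{1167}{2} = \frac{15171}{2}$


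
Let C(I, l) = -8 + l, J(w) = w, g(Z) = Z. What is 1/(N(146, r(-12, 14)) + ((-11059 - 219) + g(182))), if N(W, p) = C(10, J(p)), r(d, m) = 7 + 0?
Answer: -1/11097 ≈ -9.0114e-5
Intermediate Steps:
r(d, m) = 7
N(W, p) = -8 + p
1/(N(146, r(-12, 14)) + ((-11059 - 219) + g(182))) = 1/((-8 + 7) + ((-11059 - 219) + 182)) = 1/(-1 + (-11278 + 182)) = 1/(-1 - 11096) = 1/(-11097) = -1/11097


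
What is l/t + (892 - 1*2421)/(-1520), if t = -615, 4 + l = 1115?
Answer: -149677/186960 ≈ -0.80058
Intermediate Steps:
l = 1111 (l = -4 + 1115 = 1111)
l/t + (892 - 1*2421)/(-1520) = 1111/(-615) + (892 - 1*2421)/(-1520) = 1111*(-1/615) + (892 - 2421)*(-1/1520) = -1111/615 - 1529*(-1/1520) = -1111/615 + 1529/1520 = -149677/186960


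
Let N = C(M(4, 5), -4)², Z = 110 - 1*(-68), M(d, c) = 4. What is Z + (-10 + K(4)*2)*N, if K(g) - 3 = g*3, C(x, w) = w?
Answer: 498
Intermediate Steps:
K(g) = 3 + 3*g (K(g) = 3 + g*3 = 3 + 3*g)
Z = 178 (Z = 110 + 68 = 178)
N = 16 (N = (-4)² = 16)
Z + (-10 + K(4)*2)*N = 178 + (-10 + (3 + 3*4)*2)*16 = 178 + (-10 + (3 + 12)*2)*16 = 178 + (-10 + 15*2)*16 = 178 + (-10 + 30)*16 = 178 + 20*16 = 178 + 320 = 498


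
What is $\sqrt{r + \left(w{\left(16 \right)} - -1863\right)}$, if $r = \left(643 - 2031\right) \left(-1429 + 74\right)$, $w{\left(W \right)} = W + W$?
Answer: $\sqrt{1882635} \approx 1372.1$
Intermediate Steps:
$w{\left(W \right)} = 2 W$
$r = 1880740$ ($r = \left(-1388\right) \left(-1355\right) = 1880740$)
$\sqrt{r + \left(w{\left(16 \right)} - -1863\right)} = \sqrt{1880740 + \left(2 \cdot 16 - -1863\right)} = \sqrt{1880740 + \left(32 + 1863\right)} = \sqrt{1880740 + 1895} = \sqrt{1882635}$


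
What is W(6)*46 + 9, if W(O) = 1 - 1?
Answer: 9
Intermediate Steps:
W(O) = 0
W(6)*46 + 9 = 0*46 + 9 = 0 + 9 = 9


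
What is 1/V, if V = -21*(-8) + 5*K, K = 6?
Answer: 1/198 ≈ 0.0050505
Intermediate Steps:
V = 198 (V = -21*(-8) + 5*6 = 168 + 30 = 198)
1/V = 1/198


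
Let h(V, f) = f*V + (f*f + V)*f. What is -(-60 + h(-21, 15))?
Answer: -2685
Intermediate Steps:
h(V, f) = V*f + f*(V + f**2) (h(V, f) = V*f + (f**2 + V)*f = V*f + (V + f**2)*f = V*f + f*(V + f**2))
-(-60 + h(-21, 15)) = -(-60 + 15*(15**2 + 2*(-21))) = -(-60 + 15*(225 - 42)) = -(-60 + 15*183) = -(-60 + 2745) = -1*2685 = -2685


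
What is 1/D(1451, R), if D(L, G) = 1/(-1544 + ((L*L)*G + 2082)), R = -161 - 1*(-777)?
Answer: 1296927554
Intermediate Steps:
R = 616 (R = -161 + 777 = 616)
D(L, G) = 1/(538 + G*L**2) (D(L, G) = 1/(-1544 + (L**2*G + 2082)) = 1/(-1544 + (G*L**2 + 2082)) = 1/(-1544 + (2082 + G*L**2)) = 1/(538 + G*L**2))
1/D(1451, R) = 1/(1/(538 + 616*1451**2)) = 1/(1/(538 + 616*2105401)) = 1/(1/(538 + 1296927016)) = 1/(1/1296927554) = 1296927554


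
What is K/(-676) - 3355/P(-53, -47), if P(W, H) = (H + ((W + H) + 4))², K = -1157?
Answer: 11507/7436 ≈ 1.5475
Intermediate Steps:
P(W, H) = (4 + W + 2*H)² (P(W, H) = (H + ((H + W) + 4))² = (H + (4 + H + W))² = (4 + W + 2*H)²)
K/(-676) - 3355/P(-53, -47) = -1157/(-676) - 3355/(4 - 53 + 2*(-47))² = -1157*(-1/676) - 3355/(4 - 53 - 94)² = 89/52 - 3355/((-143)²) = 89/52 - 3355/20449 = 89/52 - 3355*1/20449 = 89/52 - 305/1859 = 11507/7436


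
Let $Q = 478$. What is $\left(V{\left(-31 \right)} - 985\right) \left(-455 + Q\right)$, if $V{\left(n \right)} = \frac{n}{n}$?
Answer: $-22632$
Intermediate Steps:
$V{\left(n \right)} = 1$
$\left(V{\left(-31 \right)} - 985\right) \left(-455 + Q\right) = \left(1 - 985\right) \left(-455 + 478\right) = \left(-984\right) 23 = -22632$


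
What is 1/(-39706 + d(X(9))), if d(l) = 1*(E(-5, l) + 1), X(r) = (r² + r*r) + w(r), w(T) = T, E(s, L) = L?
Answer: -1/39534 ≈ -2.5295e-5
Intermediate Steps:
X(r) = r + 2*r² (X(r) = (r² + r*r) + r = (r² + r²) + r = 2*r² + r = r + 2*r²)
d(l) = 1 + l (d(l) = 1*(l + 1) = 1*(1 + l) = 1 + l)
1/(-39706 + d(X(9))) = 1/(-39706 + (1 + 9*(1 + 2*9))) = 1/(-39706 + (1 + 9*(1 + 18))) = 1/(-39706 + (1 + 9*19)) = 1/(-39706 + (1 + 171)) = 1/(-39706 + 172) = 1/(-39534) = -1/39534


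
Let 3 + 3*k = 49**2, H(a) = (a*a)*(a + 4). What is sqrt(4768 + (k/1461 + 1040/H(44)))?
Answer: sqrt(19705746062899)/64284 ≈ 69.055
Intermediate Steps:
H(a) = a**2*(4 + a)
k = 2398/3 (k = -1 + (1/3)*49**2 = -1 + (1/3)*2401 = -1 + 2401/3 = 2398/3 ≈ 799.33)
sqrt(4768 + (k/1461 + 1040/H(44))) = sqrt(4768 + ((2398/3)/1461 + 1040/((44**2*(4 + 44))))) = sqrt(4768 + ((2398/3)*(1/1461) + 1040/((1936*48)))) = sqrt(4768 + (2398/4383 + 1040/92928)) = sqrt(4768 + (2398/4383 + 1040*(1/92928))) = sqrt(4768 + (2398/4383 + 65/5808)) = sqrt(4768 + 4737493/8485488) = sqrt(40463544277/8485488) = sqrt(19705746062899)/64284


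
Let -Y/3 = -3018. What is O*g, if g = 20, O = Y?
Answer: 181080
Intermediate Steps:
Y = 9054 (Y = -3*(-3018) = 9054)
O = 9054
O*g = 9054*20 = 181080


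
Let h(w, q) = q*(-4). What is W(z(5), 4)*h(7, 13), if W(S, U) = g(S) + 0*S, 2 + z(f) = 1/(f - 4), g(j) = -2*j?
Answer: -104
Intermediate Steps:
z(f) = -2 + 1/(-4 + f) (z(f) = -2 + 1/(f - 4) = -2 + 1/(-4 + f))
h(w, q) = -4*q
W(S, U) = -2*S (W(S, U) = -2*S + 0*S = -2*S + 0 = -2*S)
W(z(5), 4)*h(7, 13) = (-2*(9 - 2*5)/(-4 + 5))*(-4*13) = -2*(9 - 10)/1*(-52) = -2*(-1)*(-52) = 2*(-52) = -104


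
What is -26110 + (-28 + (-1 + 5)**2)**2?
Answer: -25966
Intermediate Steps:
-26110 + (-28 + (-1 + 5)**2)**2 = -26110 + (-28 + 4**2)**2 = -26110 + (-28 + 16)**2 = -26110 + (-12)**2 = -26110 + 144 = -25966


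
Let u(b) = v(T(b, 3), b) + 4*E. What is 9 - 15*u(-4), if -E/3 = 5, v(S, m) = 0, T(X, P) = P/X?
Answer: 909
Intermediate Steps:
E = -15 (E = -3*5 = -15)
u(b) = -60 (u(b) = 0 + 4*(-15) = 0 - 60 = -60)
9 - 15*u(-4) = 9 - 15*(-60) = 9 + 900 = 909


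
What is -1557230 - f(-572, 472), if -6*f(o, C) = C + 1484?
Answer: -1556904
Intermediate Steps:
f(o, C) = -742/3 - C/6 (f(o, C) = -(C + 1484)/6 = -(1484 + C)/6 = -742/3 - C/6)
-1557230 - f(-572, 472) = -1557230 - (-742/3 - ⅙*472) = -1557230 - (-742/3 - 236/3) = -1557230 - 1*(-326) = -1557230 + 326 = -1556904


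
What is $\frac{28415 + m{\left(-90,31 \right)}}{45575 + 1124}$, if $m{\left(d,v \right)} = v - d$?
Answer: $\frac{696}{1139} \approx 0.61106$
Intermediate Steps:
$\frac{28415 + m{\left(-90,31 \right)}}{45575 + 1124} = \frac{28415 + \left(31 - -90\right)}{45575 + 1124} = \frac{28415 + \left(31 + 90\right)}{46699} = \left(28415 + 121\right) \frac{1}{46699} = 28536 \cdot \frac{1}{46699} = \frac{696}{1139}$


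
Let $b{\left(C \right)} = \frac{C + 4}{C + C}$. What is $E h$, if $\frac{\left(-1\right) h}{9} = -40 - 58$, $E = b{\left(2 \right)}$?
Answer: $1323$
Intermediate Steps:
$b{\left(C \right)} = \frac{4 + C}{2 C}$
$E = \frac{3}{2}$ ($E = \frac{4 + 2}{2 \cdot 2} = \frac{1}{2} \cdot \frac{1}{2} \cdot 6 = \frac{3}{2} \approx 1.5$)
$h = 882$ ($h = - 9 \left(-40 - 58\right) = \left(-9\right) \left(-98\right) = 882$)
$E h = \frac{3}{2} \cdot 882 = 1323$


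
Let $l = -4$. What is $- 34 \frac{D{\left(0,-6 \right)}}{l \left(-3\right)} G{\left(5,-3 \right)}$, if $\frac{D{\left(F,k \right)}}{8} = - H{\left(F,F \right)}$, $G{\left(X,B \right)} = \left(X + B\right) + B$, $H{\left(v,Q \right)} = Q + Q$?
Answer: $0$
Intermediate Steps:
$H{\left(v,Q \right)} = 2 Q$
$G{\left(X,B \right)} = X + 2 B$ ($G{\left(X,B \right)} = \left(B + X\right) + B = X + 2 B$)
$D{\left(F,k \right)} = - 16 F$ ($D{\left(F,k \right)} = 8 \left(- 2 F\right) = - 16 F$)
$- 34 \frac{D{\left(0,-6 \right)}}{l \left(-3\right)} G{\left(5,-3 \right)} = - 34 \frac{\left(-16\right) 0}{\left(-4\right) \left(-3\right)} \left(5 + 2 \left(-3\right)\right) = - 34 \cdot \frac{0}{12} \left(5 - 6\right) = - 34 \cdot 0 \cdot \frac{1}{12} \left(-1\right) = \left(-34\right) 0 \left(-1\right) = 0 \left(-1\right) = 0$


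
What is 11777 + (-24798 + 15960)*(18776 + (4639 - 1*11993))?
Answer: -100935859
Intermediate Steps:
11777 + (-24798 + 15960)*(18776 + (4639 - 1*11993)) = 11777 - 8838*(18776 + (4639 - 11993)) = 11777 - 8838*(18776 - 7354) = 11777 - 8838*11422 = 11777 - 100947636 = -100935859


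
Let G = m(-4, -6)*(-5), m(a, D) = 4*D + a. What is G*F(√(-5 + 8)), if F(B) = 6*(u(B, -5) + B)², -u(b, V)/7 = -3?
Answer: 372960 + 35280*√3 ≈ 4.3407e+5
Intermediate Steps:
u(b, V) = 21 (u(b, V) = -7*(-3) = 21)
m(a, D) = a + 4*D
G = 140 (G = (-4 + 4*(-6))*(-5) = (-4 - 24)*(-5) = -28*(-5) = 140)
F(B) = 6*(21 + B)²
G*F(√(-5 + 8)) = 140*(6*(21 + √(-5 + 8))²) = 140*(6*(21 + √3)²) = 840*(21 + √3)²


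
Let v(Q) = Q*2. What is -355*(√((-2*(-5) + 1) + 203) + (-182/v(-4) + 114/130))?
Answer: -436153/52 - 355*√214 ≈ -13581.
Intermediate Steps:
v(Q) = 2*Q
-355*(√((-2*(-5) + 1) + 203) + (-182/v(-4) + 114/130)) = -355*(√((-2*(-5) + 1) + 203) + (-182/(2*(-4)) + 114/130)) = -355*(√((10 + 1) + 203) + (-182/(-8) + 114*(1/130))) = -355*(√(11 + 203) + (-182*(-⅛) + 57/65)) = -355*(√214 + (91/4 + 57/65)) = -355*(√214 + 6143/260) = -355*(6143/260 + √214) = -436153/52 - 355*√214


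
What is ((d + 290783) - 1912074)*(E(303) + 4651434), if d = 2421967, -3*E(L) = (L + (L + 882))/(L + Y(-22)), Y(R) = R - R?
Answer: 376153316129352/101 ≈ 3.7243e+12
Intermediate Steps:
Y(R) = 0
E(L) = -(882 + 2*L)/(3*L) (E(L) = -(L + (L + 882))/(3*(L + 0)) = -(L + (882 + L))/(3*L) = -(882 + 2*L)/(3*L))
((d + 290783) - 1912074)*(E(303) + 4651434) = ((2421967 + 290783) - 1912074)*((-⅔ - 294/303) + 4651434) = (2712750 - 1912074)*((-⅔ - 294*1/303) + 4651434) = 800676*((-⅔ - 98/101) + 4651434) = 800676*(-496/303 + 4651434) = 800676*(1409384006/303) = 376153316129352/101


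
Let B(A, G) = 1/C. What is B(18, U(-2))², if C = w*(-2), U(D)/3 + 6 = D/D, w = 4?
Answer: 1/64 ≈ 0.015625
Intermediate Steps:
U(D) = -15 (U(D) = -18 + 3*(D/D) = -18 + 3*1 = -18 + 3 = -15)
C = -8 (C = 4*(-2) = -8)
B(A, G) = -⅛ (B(A, G) = 1/(-8) = -⅛)
B(18, U(-2))² = (-⅛)² = 1/64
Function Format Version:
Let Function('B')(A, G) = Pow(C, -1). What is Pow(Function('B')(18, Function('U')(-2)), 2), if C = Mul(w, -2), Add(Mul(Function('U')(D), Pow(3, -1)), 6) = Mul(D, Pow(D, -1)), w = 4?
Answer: Rational(1, 64) ≈ 0.015625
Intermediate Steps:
Function('U')(D) = -15 (Function('U')(D) = Add(-18, Mul(3, Mul(D, Pow(D, -1)))) = Add(-18, Mul(3, 1)) = Add(-18, 3) = -15)
C = -8 (C = Mul(4, -2) = -8)
Function('B')(A, G) = Rational(-1, 8) (Function('B')(A, G) = Pow(-8, -1) = Rational(-1, 8))
Pow(Function('B')(18, Function('U')(-2)), 2) = Pow(Rational(-1, 8), 2) = Rational(1, 64)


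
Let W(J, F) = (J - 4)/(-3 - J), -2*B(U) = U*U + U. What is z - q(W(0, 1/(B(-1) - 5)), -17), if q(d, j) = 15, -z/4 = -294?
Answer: 1161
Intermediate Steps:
B(U) = -U/2 - U²/2 (B(U) = -(U*U + U)/2 = -(U² + U)/2 = -(U + U²)/2 = -U/2 - U²/2)
z = 1176 (z = -4*(-294) = 1176)
W(J, F) = (-4 + J)/(-3 - J)
z - q(W(0, 1/(B(-1) - 5)), -17) = 1176 - 1*15 = 1176 - 15 = 1161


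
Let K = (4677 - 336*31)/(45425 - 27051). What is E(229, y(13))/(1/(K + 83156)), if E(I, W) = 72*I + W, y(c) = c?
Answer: 25211920885105/18374 ≈ 1.3722e+9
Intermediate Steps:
E(I, W) = W + 72*I
K = -5739/18374 (K = (4677 - 10416)/18374 = -5739*1/18374 = -5739/18374 ≈ -0.31234)
E(229, y(13))/(1/(K + 83156)) = (13 + 72*229)/(1/(-5739/18374 + 83156)) = (13 + 16488)/(1/(1527902605/18374)) = 16501/(18374/1527902605) = 16501*(1527902605/18374) = 25211920885105/18374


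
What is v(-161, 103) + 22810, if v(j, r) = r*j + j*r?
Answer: -10356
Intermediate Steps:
v(j, r) = 2*j*r (v(j, r) = j*r + j*r = 2*j*r)
v(-161, 103) + 22810 = 2*(-161)*103 + 22810 = -33166 + 22810 = -10356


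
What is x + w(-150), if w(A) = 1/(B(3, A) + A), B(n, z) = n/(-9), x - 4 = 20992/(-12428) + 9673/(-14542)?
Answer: 3036337147/1852461754 ≈ 1.6391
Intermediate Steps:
x = 74357549/45181994 (x = 4 + (20992/(-12428) + 9673/(-14542)) = 4 + (20992*(-1/12428) + 9673*(-1/14542)) = 4 + (-5248/3107 - 9673/14542) = 4 - 106370427/45181994 = 74357549/45181994 ≈ 1.6457)
B(n, z) = -n/9 (B(n, z) = n*(-⅑) = -n/9)
w(A) = 1/(-⅓ + A) (w(A) = 1/(-⅑*3 + A) = 1/(-⅓ + A))
x + w(-150) = 74357549/45181994 + 3/(-1 + 3*(-150)) = 74357549/45181994 + 3/(-1 - 450) = 74357549/45181994 + 3/(-451) = 74357549/45181994 + 3*(-1/451) = 74357549/45181994 - 3/451 = 3036337147/1852461754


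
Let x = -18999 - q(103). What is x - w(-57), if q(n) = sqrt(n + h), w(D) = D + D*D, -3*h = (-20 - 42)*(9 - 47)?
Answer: -22191 - I*sqrt(6141)/3 ≈ -22191.0 - 26.122*I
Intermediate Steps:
h = -2356/3 (h = -(-20 - 42)*(9 - 47)/3 = -(-62)*(-38)/3 = -1/3*2356 = -2356/3 ≈ -785.33)
w(D) = D + D**2
q(n) = sqrt(-2356/3 + n) (q(n) = sqrt(n - 2356/3) = sqrt(-2356/3 + n))
x = -18999 - I*sqrt(6141)/3 (x = -18999 - sqrt(-7068 + 9*103)/3 = -18999 - sqrt(-7068 + 927)/3 = -18999 - sqrt(-6141)/3 = -18999 - I*sqrt(6141)/3 ≈ -18999.0 - 26.122*I)
x - w(-57) = (-18999 - I*sqrt(6141)/3) - (-57)*(1 - 57) = (-18999 - I*sqrt(6141)/3) - (-57)*(-56) = (-18999 - I*sqrt(6141)/3) - 1*3192 = (-18999 - I*sqrt(6141)/3) - 3192 = -22191 - I*sqrt(6141)/3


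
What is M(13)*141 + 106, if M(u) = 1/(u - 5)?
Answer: 989/8 ≈ 123.63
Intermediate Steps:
M(u) = 1/(-5 + u)
M(13)*141 + 106 = 141/(-5 + 13) + 106 = 141/8 + 106 = 989/8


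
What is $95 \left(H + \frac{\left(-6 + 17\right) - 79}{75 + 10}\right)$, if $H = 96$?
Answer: $9044$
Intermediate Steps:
$95 \left(H + \frac{\left(-6 + 17\right) - 79}{75 + 10}\right) = 95 \left(96 + \frac{\left(-6 + 17\right) - 79}{75 + 10}\right) = 95 \left(96 + \frac{11 - 79}{85}\right) = 95 \left(96 - \frac{4}{5}\right) = 95 \cdot \frac{476}{5} = 9044$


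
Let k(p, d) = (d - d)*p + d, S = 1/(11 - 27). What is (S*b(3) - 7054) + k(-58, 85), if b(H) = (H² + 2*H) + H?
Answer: -55761/8 ≈ -6970.1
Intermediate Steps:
S = -1/16 (S = 1/(-16) = -1/16 ≈ -0.062500)
b(H) = H² + 3*H
k(p, d) = d (k(p, d) = 0*p + d = 0 + d = d)
(S*b(3) - 7054) + k(-58, 85) = (-3*(3 + 3)/16 - 7054) + 85 = (-3*6/16 - 7054) + 85 = (-1/16*18 - 7054) + 85 = (-9/8 - 7054) + 85 = -56441/8 + 85 = -55761/8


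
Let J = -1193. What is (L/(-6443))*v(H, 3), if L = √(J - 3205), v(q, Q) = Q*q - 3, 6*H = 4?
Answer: I*√4398/6443 ≈ 0.010293*I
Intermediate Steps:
H = ⅔ (H = (⅙)*4 = ⅔ ≈ 0.66667)
v(q, Q) = -3 + Q*q
L = I*√4398 (L = √(-1193 - 3205) = √(-4398) = I*√4398 ≈ 66.317*I)
(L/(-6443))*v(H, 3) = ((I*√4398)/(-6443))*(-3 + 3*(⅔)) = ((I*√4398)*(-1/6443))*(-3 + 2) = -I*√4398/6443*(-1) = I*√4398/6443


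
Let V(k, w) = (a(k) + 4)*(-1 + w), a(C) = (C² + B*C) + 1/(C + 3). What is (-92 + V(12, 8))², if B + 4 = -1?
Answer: 61889689/225 ≈ 2.7507e+5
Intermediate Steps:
B = -5 (B = -4 - 1 = -5)
a(C) = C² + 1/(3 + C) - 5*C (a(C) = (C² - 5*C) + 1/(C + 3) = (C² - 5*C) + 1/(3 + C) = C² + 1/(3 + C) - 5*C)
V(k, w) = (-1 + w)*(4 + (1 + k³ - 15*k - 2*k²)/(3 + k)) (V(k, w) = ((1 + k³ - 15*k - 2*k²)/(3 + k) + 4)*(-1 + w) = (4 + (1 + k³ - 15*k - 2*k²)/(3 + k))*(-1 + w) = (-1 + w)*(4 + (1 + k³ - 15*k - 2*k²)/(3 + k)))
(-92 + V(12, 8))² = (-92 + (-13 - 1*12³ + 2*12² + 11*12 + 13*8 + 8*12³ - 11*12*8 - 2*8*12²)/(3 + 12))² = (-92 + (-13 - 1*1728 + 2*144 + 132 + 104 + 8*1728 - 1056 - 2*8*144)/15)² = (-92 + (-13 - 1728 + 288 + 132 + 104 + 13824 - 1056 - 2304)/15)² = (-92 + (1/15)*9247)² = (-92 + 9247/15)² = (7867/15)² = 61889689/225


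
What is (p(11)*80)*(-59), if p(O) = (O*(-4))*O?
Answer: 2284480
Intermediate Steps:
p(O) = -4*O² (p(O) = (-4*O)*O = -4*O²)
(p(11)*80)*(-59) = (-4*11²*80)*(-59) = (-4*121*80)*(-59) = -484*80*(-59) = -38720*(-59) = 2284480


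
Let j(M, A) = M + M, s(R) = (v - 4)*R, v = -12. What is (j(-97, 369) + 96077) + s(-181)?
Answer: 98779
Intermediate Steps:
s(R) = -16*R (s(R) = (-12 - 4)*R = -16*R)
j(M, A) = 2*M
(j(-97, 369) + 96077) + s(-181) = (2*(-97) + 96077) - 16*(-181) = (-194 + 96077) + 2896 = 95883 + 2896 = 98779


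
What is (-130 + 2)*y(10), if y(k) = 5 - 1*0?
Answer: -640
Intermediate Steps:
y(k) = 5 (y(k) = 5 + 0 = 5)
(-130 + 2)*y(10) = (-130 + 2)*5 = -128*5 = -640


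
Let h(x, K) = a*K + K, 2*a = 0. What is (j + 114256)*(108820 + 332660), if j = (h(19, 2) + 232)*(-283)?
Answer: 21206050320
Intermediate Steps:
a = 0 (a = (½)*0 = 0)
h(x, K) = K (h(x, K) = 0*K + K = 0 + K = K)
j = -66222 (j = (2 + 232)*(-283) = 234*(-283) = -66222)
(j + 114256)*(108820 + 332660) = (-66222 + 114256)*(108820 + 332660) = 48034*441480 = 21206050320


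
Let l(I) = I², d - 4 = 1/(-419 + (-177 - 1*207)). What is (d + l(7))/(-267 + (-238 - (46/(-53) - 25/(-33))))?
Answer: -3383361/32231398 ≈ -0.10497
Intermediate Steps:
d = 3211/803 (d = 4 + 1/(-419 + (-177 - 1*207)) = 4 + 1/(-419 + (-177 - 207)) = 4 + 1/(-419 - 384) = 4 + 1/(-803) = 4 - 1/803 = 3211/803 ≈ 3.9988)
(d + l(7))/(-267 + (-238 - (46/(-53) - 25/(-33)))) = (3211/803 + 7²)/(-267 + (-238 - (46/(-53) - 25/(-33)))) = (3211/803 + 49)/(-267 + (-238 - (46*(-1/53) - 25*(-1/33)))) = 42558/(803*(-267 + (-238 - (-46/53 + 25/33)))) = 42558/(803*(-267 + (-238 - 1*(-193/1749)))) = 42558/(803*(-267 + (-238 + 193/1749))) = 42558/(803*(-267 - 416069/1749)) = 42558/(803*(-883052/1749)) = (42558/803)*(-1749/883052) = -3383361/32231398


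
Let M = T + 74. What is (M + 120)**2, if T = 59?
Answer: 64009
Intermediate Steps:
M = 133 (M = 59 + 74 = 133)
(M + 120)**2 = (133 + 120)**2 = 253**2 = 64009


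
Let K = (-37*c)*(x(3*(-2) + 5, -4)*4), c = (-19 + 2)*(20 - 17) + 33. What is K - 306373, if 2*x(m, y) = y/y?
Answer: -305041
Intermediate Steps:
x(m, y) = 1/2 (x(m, y) = (y/y)/2 = (1/2)*1 = 1/2)
c = -18 (c = -17*3 + 33 = -51 + 33 = -18)
K = 1332 (K = (-37*(-18))*((1/2)*4) = 666*2 = 1332)
K - 306373 = 1332 - 306373 = -305041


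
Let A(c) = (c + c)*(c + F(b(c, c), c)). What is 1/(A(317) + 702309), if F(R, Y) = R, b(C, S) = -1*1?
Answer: 1/902653 ≈ 1.1078e-6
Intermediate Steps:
b(C, S) = -1
A(c) = 2*c*(-1 + c) (A(c) = (c + c)*(c - 1) = (2*c)*(-1 + c) = 2*c*(-1 + c))
1/(A(317) + 702309) = 1/(2*317*(-1 + 317) + 702309) = 1/(2*317*316 + 702309) = 1/(200344 + 702309) = 1/902653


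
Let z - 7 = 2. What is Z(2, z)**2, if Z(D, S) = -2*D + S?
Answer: 25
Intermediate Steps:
z = 9 (z = 7 + 2 = 9)
Z(D, S) = S - 2*D
Z(2, z)**2 = (9 - 2*2)**2 = (9 - 4)**2 = 5**2 = 25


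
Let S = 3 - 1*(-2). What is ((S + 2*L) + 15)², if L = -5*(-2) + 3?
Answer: 2116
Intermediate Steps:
S = 5 (S = 3 + 2 = 5)
L = 13 (L = 10 + 3 = 13)
((S + 2*L) + 15)² = ((5 + 2*13) + 15)² = ((5 + 26) + 15)² = (31 + 15)² = 46² = 2116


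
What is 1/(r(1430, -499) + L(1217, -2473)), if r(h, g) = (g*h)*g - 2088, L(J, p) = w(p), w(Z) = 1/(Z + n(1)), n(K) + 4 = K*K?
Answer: 2476/881627690791 ≈ 2.8084e-9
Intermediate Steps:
n(K) = -4 + K² (n(K) = -4 + K*K = -4 + K²)
w(Z) = 1/(-3 + Z) (w(Z) = 1/(Z + (-4 + 1²)) = 1/(Z + (-4 + 1)) = 1/(Z - 3) = 1/(-3 + Z))
L(J, p) = 1/(-3 + p)
r(h, g) = -2088 + h*g² (r(h, g) = h*g² - 2088 = -2088 + h*g²)
1/(r(1430, -499) + L(1217, -2473)) = 1/((-2088 + 1430*(-499)²) + 1/(-3 - 2473)) = 1/((-2088 + 1430*249001) + 1/(-2476)) = 1/((-2088 + 356071430) - 1/2476) = 1/(356069342 - 1/2476) = 1/(881627690791/2476) = 2476/881627690791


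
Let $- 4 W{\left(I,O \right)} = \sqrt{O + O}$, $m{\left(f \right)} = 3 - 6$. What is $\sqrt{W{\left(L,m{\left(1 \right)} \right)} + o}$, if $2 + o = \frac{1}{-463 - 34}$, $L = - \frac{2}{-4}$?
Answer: $\frac{\sqrt{-1978060 - 247009 i \sqrt{6}}}{994} \approx 0.21396 - 1.431 i$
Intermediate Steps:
$L = \frac{1}{2}$ ($L = \left(-2\right) \left(- \frac{1}{4}\right) = \frac{1}{2} \approx 0.5$)
$m{\left(f \right)} = -3$ ($m{\left(f \right)} = 3 - 6 = -3$)
$W{\left(I,O \right)} = - \frac{\sqrt{2} \sqrt{O}}{4}$ ($W{\left(I,O \right)} = - \frac{\sqrt{O + O}}{4} = - \frac{\sqrt{2 O}}{4} = - \frac{\sqrt{2} \sqrt{O}}{4}$)
$o = - \frac{995}{497}$ ($o = -2 + \frac{1}{-463 - 34} = -2 + \frac{1}{-497} = -2 - \frac{1}{497} = - \frac{995}{497} \approx -2.002$)
$\sqrt{W{\left(L,m{\left(1 \right)} \right)} + o} = \sqrt{- \frac{\sqrt{2} \sqrt{-3}}{4} - \frac{995}{497}} = \sqrt{- \frac{\sqrt{2} i \sqrt{3}}{4} - \frac{995}{497}} = \sqrt{- \frac{i \sqrt{6}}{4} - \frac{995}{497}} = \sqrt{- \frac{995}{497} - \frac{i \sqrt{6}}{4}}$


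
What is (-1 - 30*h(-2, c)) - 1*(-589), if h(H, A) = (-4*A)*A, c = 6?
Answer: 4908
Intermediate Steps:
h(H, A) = -4*A**2
(-1 - 30*h(-2, c)) - 1*(-589) = (-1 - (-120)*6**2) - 1*(-589) = (-1 - (-120)*36) + 589 = (-1 - 30*(-144)) + 589 = (-1 + 4320) + 589 = 4319 + 589 = 4908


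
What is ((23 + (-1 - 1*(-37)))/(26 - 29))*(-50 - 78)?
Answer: 7552/3 ≈ 2517.3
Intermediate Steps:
((23 + (-1 - 1*(-37)))/(26 - 29))*(-50 - 78) = ((23 + (-1 + 37))/(-3))*(-128) = ((23 + 36)*(-⅓))*(-128) = (59*(-⅓))*(-128) = -59/3*(-128) = 7552/3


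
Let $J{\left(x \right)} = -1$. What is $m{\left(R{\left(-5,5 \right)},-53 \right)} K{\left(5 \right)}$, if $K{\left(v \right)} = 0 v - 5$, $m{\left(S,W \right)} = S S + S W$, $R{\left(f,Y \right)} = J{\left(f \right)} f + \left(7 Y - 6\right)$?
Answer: $3230$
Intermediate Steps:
$R{\left(f,Y \right)} = -6 - f + 7 Y$ ($R{\left(f,Y \right)} = - f + \left(7 Y - 6\right) = - f + \left(-6 + 7 Y\right) = -6 - f + 7 Y$)
$m{\left(S,W \right)} = S^{2} + S W$
$K{\left(v \right)} = -5$ ($K{\left(v \right)} = 0 - 5 = -5$)
$m{\left(R{\left(-5,5 \right)},-53 \right)} K{\left(5 \right)} = \left(-6 - -5 + 7 \cdot 5\right) \left(\left(-6 - -5 + 7 \cdot 5\right) - 53\right) \left(-5\right) = \left(-6 + 5 + 35\right) \left(\left(-6 + 5 + 35\right) - 53\right) \left(-5\right) = 34 \left(34 - 53\right) \left(-5\right) = 34 \left(-19\right) \left(-5\right) = \left(-646\right) \left(-5\right) = 3230$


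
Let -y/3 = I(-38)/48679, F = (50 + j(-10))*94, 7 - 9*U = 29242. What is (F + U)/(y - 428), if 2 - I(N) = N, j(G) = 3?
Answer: -253179479/62504196 ≈ -4.0506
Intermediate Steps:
U = -9745/3 (U = 7/9 - ⅑*29242 = 7/9 - 29242/9 = -9745/3 ≈ -3248.3)
I(N) = 2 - N
F = 4982 (F = (50 + 3)*94 = 53*94 = 4982)
y = -120/48679 (y = -3*(2 - 1*(-38))/48679 = -3*(2 + 38)/48679 = -120/48679 ≈ -0.0024651)
(F + U)/(y - 428) = (4982 - 9745/3)/(-120/48679 - 428) = 5201/(3*(-20834732/48679)) = (5201/3)*(-48679/20834732) = -253179479/62504196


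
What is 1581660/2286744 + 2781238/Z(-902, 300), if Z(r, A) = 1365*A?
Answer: 72996552907/9754392375 ≈ 7.4835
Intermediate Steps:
1581660/2286744 + 2781238/Z(-902, 300) = 1581660/2286744 + 2781238/((1365*300)) = 1581660*(1/2286744) + 2781238/409500 = 131805/190562 + 2781238*(1/409500) = 131805/190562 + 1390619/204750 = 72996552907/9754392375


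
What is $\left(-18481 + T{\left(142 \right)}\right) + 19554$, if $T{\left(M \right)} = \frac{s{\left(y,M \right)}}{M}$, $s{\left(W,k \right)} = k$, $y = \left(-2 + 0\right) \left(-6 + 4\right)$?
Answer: $1074$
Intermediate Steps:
$y = 4$ ($y = \left(-2\right) \left(-2\right) = 4$)
$T{\left(M \right)} = 1$ ($T{\left(M \right)} = \frac{M}{M} = 1$)
$\left(-18481 + T{\left(142 \right)}\right) + 19554 = \left(-18481 + 1\right) + 19554 = -18480 + 19554 = 1074$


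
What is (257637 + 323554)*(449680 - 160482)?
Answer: 168079274818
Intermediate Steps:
(257637 + 323554)*(449680 - 160482) = 581191*289198 = 168079274818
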